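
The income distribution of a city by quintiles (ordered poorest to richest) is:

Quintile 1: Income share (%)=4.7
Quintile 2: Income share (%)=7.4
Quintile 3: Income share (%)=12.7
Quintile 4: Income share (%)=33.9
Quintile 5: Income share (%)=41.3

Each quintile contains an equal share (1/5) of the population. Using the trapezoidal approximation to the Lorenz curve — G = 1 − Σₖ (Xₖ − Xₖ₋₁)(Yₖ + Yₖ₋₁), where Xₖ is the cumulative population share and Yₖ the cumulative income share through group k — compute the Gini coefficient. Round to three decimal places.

Cumulative income shares Yₖ: 0.0470, 0.1210, 0.2480, 0.5870, 1.0000
Σ (Xₖ−Xₖ₋₁)(Yₖ+Yₖ₋₁) = (1/5)(0.0470+0.0000) + (1/5)(0.1210+0.0470) + (1/5)(0.2480+0.1210) + (1/5)(0.5870+0.2480) + (1/5)(1.0000+0.5870)
  = 0.0094 + 0.0336 + 0.0738 + 0.1670 + 0.3174 = 0.6012
G = 1 − 0.6012 = 0.3988

0.399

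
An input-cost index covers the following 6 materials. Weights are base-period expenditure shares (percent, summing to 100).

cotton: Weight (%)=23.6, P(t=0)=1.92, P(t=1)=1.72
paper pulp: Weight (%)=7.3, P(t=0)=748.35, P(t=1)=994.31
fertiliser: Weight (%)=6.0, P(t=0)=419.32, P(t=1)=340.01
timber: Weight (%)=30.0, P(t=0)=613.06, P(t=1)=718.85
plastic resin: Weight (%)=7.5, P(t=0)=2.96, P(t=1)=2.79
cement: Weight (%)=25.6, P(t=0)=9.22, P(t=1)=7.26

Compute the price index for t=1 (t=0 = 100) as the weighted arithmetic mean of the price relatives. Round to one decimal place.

98.1

cotton: 23.6 × (1.72/1.92) = 23.6 × 0.895833 = 21.1417
paper pulp: 7.3 × (994.31/748.35) = 7.3 × 1.328670 = 9.6993
fertiliser: 6.0 × (340.01/419.32) = 6.0 × 0.810860 = 4.8652
timber: 30.0 × (718.85/613.06) = 30.0 × 1.172561 = 35.1768
plastic resin: 7.5 × (2.79/2.96) = 7.5 × 0.942568 = 7.0693
cement: 25.6 × (7.26/9.22) = 25.6 × 0.787419 = 20.1579
Index = Σ wᵢ·(p₁ᵢ/p₀ᵢ) = 21.1417 + 9.6993 + 4.8652 + 35.1768 + 7.0693 + 20.1579 = 98.1101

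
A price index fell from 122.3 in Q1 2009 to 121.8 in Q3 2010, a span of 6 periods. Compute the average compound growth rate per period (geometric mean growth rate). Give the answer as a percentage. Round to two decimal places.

-0.07%

Growth factor = (121.8/122.3)^(1/6) = (0.995912)^(1/6) = 0.999317
Growth rate = 0.999317 − 1 = -0.000683 = -0.0683%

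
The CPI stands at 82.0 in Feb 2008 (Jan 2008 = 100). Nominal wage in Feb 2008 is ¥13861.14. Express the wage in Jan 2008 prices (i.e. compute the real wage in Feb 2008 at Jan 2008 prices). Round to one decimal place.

16903.8

Real = Nominal ÷ (Index/100) = 13861.14 ÷ (82.0/100)
     = 13861.14 ÷ 0.820 = 16903.8293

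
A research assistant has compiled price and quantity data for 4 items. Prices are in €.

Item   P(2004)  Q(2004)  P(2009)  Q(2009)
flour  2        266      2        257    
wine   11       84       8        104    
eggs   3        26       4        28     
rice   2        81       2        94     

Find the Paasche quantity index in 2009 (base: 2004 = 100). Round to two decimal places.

Paasche quantity index uses current-period prices as weights.
ΣP(2009)·Q(2009) = 2×257 + 8×104 + 4×28 + 2×94 = 514 + 832 + 112 + 188 = 1646
ΣP(2009)·Q(2004) = 2×266 + 8×84 + 4×26 + 2×81 = 532 + 672 + 104 + 162 = 1470
Index = 1646 / 1470 × 100 = 111.9728

111.97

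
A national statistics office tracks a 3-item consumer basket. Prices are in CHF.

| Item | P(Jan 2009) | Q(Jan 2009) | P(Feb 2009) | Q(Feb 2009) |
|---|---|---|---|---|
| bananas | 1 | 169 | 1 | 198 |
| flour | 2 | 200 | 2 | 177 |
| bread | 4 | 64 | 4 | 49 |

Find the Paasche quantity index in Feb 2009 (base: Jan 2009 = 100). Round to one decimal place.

90.7

Paasche quantity index uses current-period prices as weights.
ΣP(Feb 2009)·Q(Feb 2009) = 1×198 + 2×177 + 4×49 = 198 + 354 + 196 = 748
ΣP(Feb 2009)·Q(Jan 2009) = 1×169 + 2×200 + 4×64 = 169 + 400 + 256 = 825
Index = 748 / 825 × 100 = 90.6667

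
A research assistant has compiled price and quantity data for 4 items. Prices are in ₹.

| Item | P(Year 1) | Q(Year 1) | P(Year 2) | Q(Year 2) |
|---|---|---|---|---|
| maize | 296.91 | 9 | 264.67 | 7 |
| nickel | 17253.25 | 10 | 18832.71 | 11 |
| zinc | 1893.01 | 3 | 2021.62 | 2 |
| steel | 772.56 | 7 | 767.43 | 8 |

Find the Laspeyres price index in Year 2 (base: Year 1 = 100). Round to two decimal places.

Laspeyres price index uses base-period quantities as weights.
ΣP(Year 2)·Q(Year 1) = 264.67×9 + 18832.71×10 + 2021.62×3 + 767.43×7 = 2382.03 + 188327.1 + 6064.86 + 5372.01 = 202146
ΣP(Year 1)·Q(Year 1) = 296.91×9 + 17253.25×10 + 1893.01×3 + 772.56×7 = 2672.19 + 172532.5 + 5679.03 + 5407.92 = 186291.64
Index = 202146 / 186291.64 × 100 = 108.5105

108.51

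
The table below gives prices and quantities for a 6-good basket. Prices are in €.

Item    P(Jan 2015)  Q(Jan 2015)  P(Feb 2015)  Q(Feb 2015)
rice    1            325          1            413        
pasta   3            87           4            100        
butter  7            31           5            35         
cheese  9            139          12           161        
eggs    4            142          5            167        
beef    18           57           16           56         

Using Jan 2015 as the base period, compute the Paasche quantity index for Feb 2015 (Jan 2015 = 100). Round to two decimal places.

Paasche quantity index uses current-period prices as weights.
ΣP(Feb 2015)·Q(Feb 2015) = 1×413 + 4×100 + 5×35 + 12×161 + 5×167 + 16×56 = 413 + 400 + 175 + 1932 + 835 + 896 = 4651
ΣP(Feb 2015)·Q(Jan 2015) = 1×325 + 4×87 + 5×31 + 12×139 + 5×142 + 16×57 = 325 + 348 + 155 + 1668 + 710 + 912 = 4118
Index = 4651 / 4118 × 100 = 112.9432

112.94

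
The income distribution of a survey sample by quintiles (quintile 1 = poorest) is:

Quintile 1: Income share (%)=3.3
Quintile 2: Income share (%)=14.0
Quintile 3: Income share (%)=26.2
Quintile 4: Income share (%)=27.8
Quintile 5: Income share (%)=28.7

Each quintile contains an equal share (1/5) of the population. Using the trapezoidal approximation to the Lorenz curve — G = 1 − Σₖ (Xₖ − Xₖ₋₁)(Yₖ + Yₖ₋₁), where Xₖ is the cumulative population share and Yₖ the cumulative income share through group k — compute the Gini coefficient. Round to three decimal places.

Cumulative income shares Yₖ: 0.0330, 0.1730, 0.4350, 0.7130, 1.0000
Σ (Xₖ−Xₖ₋₁)(Yₖ+Yₖ₋₁) = (1/5)(0.0330+0.0000) + (1/5)(0.1730+0.0330) + (1/5)(0.4350+0.1730) + (1/5)(0.7130+0.4350) + (1/5)(1.0000+0.7130)
  = 0.0066 + 0.0412 + 0.1216 + 0.2296 + 0.3426 = 0.7416
G = 1 − 0.7416 = 0.2584

0.258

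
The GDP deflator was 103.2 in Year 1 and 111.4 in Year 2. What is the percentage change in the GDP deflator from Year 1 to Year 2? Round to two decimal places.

7.95%

Change = (111.4 − 103.2) / 103.2 × 100
       = 8.2 / 103.2 × 100 = 7.9457%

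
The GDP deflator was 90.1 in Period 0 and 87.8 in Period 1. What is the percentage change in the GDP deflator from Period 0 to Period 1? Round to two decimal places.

-2.55%

Change = (87.8 − 90.1) / 90.1 × 100
       = -2.3 / 90.1 × 100 = -2.5527%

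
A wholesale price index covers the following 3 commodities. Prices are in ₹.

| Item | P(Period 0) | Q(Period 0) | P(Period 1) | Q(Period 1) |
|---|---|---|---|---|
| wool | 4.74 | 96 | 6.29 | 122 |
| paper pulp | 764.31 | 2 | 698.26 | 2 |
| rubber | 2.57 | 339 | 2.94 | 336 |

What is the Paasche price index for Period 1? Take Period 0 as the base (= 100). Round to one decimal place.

Paasche price index uses current-period quantities as weights.
ΣP(Period 1)·Q(Period 1) = 6.29×122 + 698.26×2 + 2.94×336 = 767.38 + 1396.52 + 987.84 = 3151.74
ΣP(Period 0)·Q(Period 1) = 4.74×122 + 764.31×2 + 2.57×336 = 578.28 + 1528.62 + 863.52 = 2970.42
Index = 3151.74 / 2970.42 × 100 = 106.1042

106.1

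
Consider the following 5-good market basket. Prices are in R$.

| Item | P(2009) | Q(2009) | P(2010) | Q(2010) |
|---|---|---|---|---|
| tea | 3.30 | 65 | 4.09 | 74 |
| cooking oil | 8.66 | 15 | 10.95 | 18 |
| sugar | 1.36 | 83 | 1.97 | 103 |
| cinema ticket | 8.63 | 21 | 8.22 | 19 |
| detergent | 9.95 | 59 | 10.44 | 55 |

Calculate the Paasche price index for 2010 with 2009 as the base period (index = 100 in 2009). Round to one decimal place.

114.5

Paasche price index uses current-period quantities as weights.
ΣP(2010)·Q(2010) = 4.09×74 + 10.95×18 + 1.97×103 + 8.22×19 + 10.44×55 = 302.66 + 197.1 + 202.91 + 156.18 + 574.2 = 1433.05
ΣP(2009)·Q(2010) = 3.30×74 + 8.66×18 + 1.36×103 + 8.63×19 + 9.95×55 = 244.2 + 155.88 + 140.08 + 163.97 + 547.25 = 1251.38
Index = 1433.05 / 1251.38 × 100 = 114.5176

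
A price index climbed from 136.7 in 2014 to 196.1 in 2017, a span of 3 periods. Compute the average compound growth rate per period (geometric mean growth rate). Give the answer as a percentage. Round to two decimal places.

12.78%

Growth factor = (196.1/136.7)^(1/3) = (1.434528)^(1/3) = 1.127811
Growth rate = 1.127811 − 1 = 0.127811 = 12.7811%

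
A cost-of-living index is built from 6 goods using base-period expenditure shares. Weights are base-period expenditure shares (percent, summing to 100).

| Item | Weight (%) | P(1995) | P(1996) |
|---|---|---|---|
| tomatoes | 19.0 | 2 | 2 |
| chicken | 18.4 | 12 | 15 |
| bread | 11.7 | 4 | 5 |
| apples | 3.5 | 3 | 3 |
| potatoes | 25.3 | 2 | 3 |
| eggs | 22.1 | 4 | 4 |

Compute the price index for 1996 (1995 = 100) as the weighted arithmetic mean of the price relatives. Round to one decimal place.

tomatoes: 19.0 × (2/2) = 19.0 × 1.000000 = 19.0000
chicken: 18.4 × (15/12) = 18.4 × 1.250000 = 23.0000
bread: 11.7 × (5/4) = 11.7 × 1.250000 = 14.6250
apples: 3.5 × (3/3) = 3.5 × 1.000000 = 3.5000
potatoes: 25.3 × (3/2) = 25.3 × 1.500000 = 37.9500
eggs: 22.1 × (4/4) = 22.1 × 1.000000 = 22.1000
Index = Σ wᵢ·(p₁ᵢ/p₀ᵢ) = 19.0000 + 23.0000 + 14.6250 + 3.5000 + 37.9500 + 22.1000 = 120.1750

120.2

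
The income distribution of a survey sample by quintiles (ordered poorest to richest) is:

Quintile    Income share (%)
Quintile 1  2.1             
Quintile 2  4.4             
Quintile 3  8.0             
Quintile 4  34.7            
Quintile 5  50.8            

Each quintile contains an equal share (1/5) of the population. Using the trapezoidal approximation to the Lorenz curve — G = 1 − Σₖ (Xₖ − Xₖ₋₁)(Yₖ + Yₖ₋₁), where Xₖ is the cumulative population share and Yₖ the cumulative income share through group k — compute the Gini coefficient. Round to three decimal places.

Cumulative income shares Yₖ: 0.0210, 0.0650, 0.1450, 0.4920, 1.0000
Σ (Xₖ−Xₖ₋₁)(Yₖ+Yₖ₋₁) = (1/5)(0.0210+0.0000) + (1/5)(0.0650+0.0210) + (1/5)(0.1450+0.0650) + (1/5)(0.4920+0.1450) + (1/5)(1.0000+0.4920)
  = 0.0042 + 0.0172 + 0.0420 + 0.1274 + 0.2984 = 0.4892
G = 1 − 0.4892 = 0.5108

0.511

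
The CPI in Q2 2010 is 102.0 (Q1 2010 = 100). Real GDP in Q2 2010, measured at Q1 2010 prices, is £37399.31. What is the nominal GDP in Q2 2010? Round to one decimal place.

Nominal = Real × (Index/100) = 37399.31 × (102.0/100)
        = 37399.31 × 1.020 = 38147.2962

38147.3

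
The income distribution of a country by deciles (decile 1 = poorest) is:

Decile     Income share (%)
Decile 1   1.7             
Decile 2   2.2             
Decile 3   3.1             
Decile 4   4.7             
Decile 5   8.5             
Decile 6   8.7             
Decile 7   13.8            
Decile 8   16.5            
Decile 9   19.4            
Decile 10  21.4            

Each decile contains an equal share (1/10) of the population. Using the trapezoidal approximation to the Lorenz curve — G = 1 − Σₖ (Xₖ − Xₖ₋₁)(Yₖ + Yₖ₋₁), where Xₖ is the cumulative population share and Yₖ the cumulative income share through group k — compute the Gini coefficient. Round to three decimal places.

Cumulative income shares Yₖ: 0.0170, 0.0390, 0.0700, 0.1170, 0.2020, 0.2890, 0.4270, 0.5920, 0.7860, 1.0000
Σ (Xₖ−Xₖ₋₁)(Yₖ+Yₖ₋₁) = (1/10)(0.0170+0.0000) + (1/10)(0.0390+0.0170) + (1/10)(0.0700+0.0390) + (1/10)(0.1170+0.0700) + (1/10)(0.2020+0.1170) + (1/10)(0.2890+0.2020) + (1/10)(0.4270+0.2890) + (1/10)(0.5920+0.4270) + (1/10)(0.7860+0.5920) + (1/10)(1.0000+0.7860)
  = 0.0017 + 0.0056 + 0.0109 + 0.0187 + 0.0319 + 0.0491 + 0.0716 + 0.1019 + 0.1378 + 0.1786 = 0.6078
G = 1 − 0.6078 = 0.3922

0.392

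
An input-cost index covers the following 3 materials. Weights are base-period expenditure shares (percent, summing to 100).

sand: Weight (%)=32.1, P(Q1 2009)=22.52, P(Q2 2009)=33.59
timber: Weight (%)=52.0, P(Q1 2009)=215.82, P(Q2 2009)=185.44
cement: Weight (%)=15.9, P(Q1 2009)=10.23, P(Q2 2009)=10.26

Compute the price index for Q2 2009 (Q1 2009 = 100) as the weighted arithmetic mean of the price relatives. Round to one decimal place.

108.5

sand: 32.1 × (33.59/22.52) = 32.1 × 1.491563 = 47.8792
timber: 52.0 × (185.44/215.82) = 52.0 × 0.859235 = 44.6802
cement: 15.9 × (10.26/10.23) = 15.9 × 1.002933 = 15.9466
Index = Σ wᵢ·(p₁ᵢ/p₀ᵢ) = 47.8792 + 44.6802 + 15.9466 = 108.5060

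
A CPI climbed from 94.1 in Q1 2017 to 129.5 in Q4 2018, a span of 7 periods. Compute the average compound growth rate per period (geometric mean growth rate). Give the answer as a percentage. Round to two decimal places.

4.67%

Growth factor = (129.5/94.1)^(1/7) = (1.376196)^(1/7) = 1.046674
Growth rate = 1.046674 − 1 = 0.046674 = 4.6674%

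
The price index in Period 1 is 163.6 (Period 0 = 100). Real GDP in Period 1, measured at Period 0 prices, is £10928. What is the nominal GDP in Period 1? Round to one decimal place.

Nominal = Real × (Index/100) = 10928 × (163.6/100)
        = 10928 × 1.636 = 17878.2080

17878.2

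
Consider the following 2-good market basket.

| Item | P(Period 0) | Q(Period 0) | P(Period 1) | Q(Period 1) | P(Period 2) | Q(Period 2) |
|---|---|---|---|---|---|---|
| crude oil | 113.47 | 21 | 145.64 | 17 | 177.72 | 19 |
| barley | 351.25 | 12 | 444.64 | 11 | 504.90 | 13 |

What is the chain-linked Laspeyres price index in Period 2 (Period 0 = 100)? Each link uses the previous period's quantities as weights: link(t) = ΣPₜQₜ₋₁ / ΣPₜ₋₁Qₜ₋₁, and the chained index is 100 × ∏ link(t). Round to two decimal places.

148.09

Link Period 0→Period 1:
ΣP(Period 1)Q(Period 0) = 145.64×21 + 444.64×12 = 3058.44 + 5335.68 = 8394.12
ΣP(Period 0)Q(Period 0) = 113.47×21 + 351.25×12 = 2382.87 + 4215 = 6597.87
link = 8394.12/6597.87 = 1.272247
Link Period 1→Period 2:
ΣP(Period 2)Q(Period 1) = 177.72×17 + 504.90×11 = 3021.24 + 5553.9 = 8575.14
ΣP(Period 1)Q(Period 1) = 145.64×17 + 444.64×11 = 2475.88 + 4891.04 = 7366.92
link = 8575.14/7366.92 = 1.164006
Chained index = 100 × 1.272247 × 1.164006 = 148.0903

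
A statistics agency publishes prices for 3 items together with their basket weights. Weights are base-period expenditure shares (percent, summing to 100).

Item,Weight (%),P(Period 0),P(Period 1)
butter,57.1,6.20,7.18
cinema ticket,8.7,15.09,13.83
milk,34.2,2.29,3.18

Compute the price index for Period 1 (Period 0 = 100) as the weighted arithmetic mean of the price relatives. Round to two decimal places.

121.59

butter: 57.1 × (7.18/6.20) = 57.1 × 1.158065 = 66.1255
cinema ticket: 8.7 × (13.83/15.09) = 8.7 × 0.916501 = 7.9736
milk: 34.2 × (3.18/2.29) = 34.2 × 1.388646 = 47.4917
Index = Σ wᵢ·(p₁ᵢ/p₀ᵢ) = 66.1255 + 7.9736 + 47.4917 = 121.5907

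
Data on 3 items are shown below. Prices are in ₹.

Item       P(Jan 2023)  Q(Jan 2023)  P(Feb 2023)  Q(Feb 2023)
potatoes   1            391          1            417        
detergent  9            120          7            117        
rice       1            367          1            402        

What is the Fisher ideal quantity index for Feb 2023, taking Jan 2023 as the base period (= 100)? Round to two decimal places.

Laspeyres component (base-period weights):
ΣP(Jan 2023)Q(Feb 2023) = 1×417 + 9×117 + 1×402 = 417 + 1053 + 402 = 1872
ΣP(Jan 2023)Q(Jan 2023) = 1×391 + 9×120 + 1×367 = 391 + 1080 + 367 = 1838
L = 1872 / 1838 × 100 = 101.8498
Paasche component (current-period weights):
ΣP(Feb 2023)Q(Feb 2023) = 1×417 + 7×117 + 1×402 = 417 + 819 + 402 = 1638
ΣP(Feb 2023)Q(Jan 2023) = 1×391 + 7×120 + 1×367 = 391 + 840 + 367 = 1598
P = 1638 / 1598 × 100 = 102.5031
Fisher = √(L × P) = √(101.8498 × 102.5031) = 102.1760

102.18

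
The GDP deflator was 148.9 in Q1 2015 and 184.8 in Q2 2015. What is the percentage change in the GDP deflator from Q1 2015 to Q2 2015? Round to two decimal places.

24.11%

Change = (184.8 − 148.9) / 148.9 × 100
       = 35.9 / 148.9 × 100 = 24.1101%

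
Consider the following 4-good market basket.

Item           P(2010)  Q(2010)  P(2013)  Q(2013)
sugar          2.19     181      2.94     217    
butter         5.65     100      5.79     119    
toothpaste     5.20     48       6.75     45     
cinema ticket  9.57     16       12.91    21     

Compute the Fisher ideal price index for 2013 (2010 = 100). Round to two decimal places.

Laspeyres component (base-period weights):
ΣP(2013)Q(2010) = 2.94×181 + 5.79×100 + 6.75×48 + 12.91×16 = 532.14 + 579 + 324 + 206.56 = 1641.7
ΣP(2010)Q(2010) = 2.19×181 + 5.65×100 + 5.20×48 + 9.57×16 = 396.39 + 565 + 249.6 + 153.12 = 1364.11
L = 1641.7 / 1364.11 × 100 = 120.3495
Paasche component (current-period weights):
ΣP(2013)Q(2013) = 2.94×217 + 5.79×119 + 6.75×45 + 12.91×21 = 637.98 + 689.01 + 303.75 + 271.11 = 1901.85
ΣP(2010)Q(2013) = 2.19×217 + 5.65×119 + 5.20×45 + 9.57×21 = 475.23 + 672.35 + 234 + 200.97 = 1582.55
P = 1901.85 / 1582.55 × 100 = 120.1763
Fisher = √(L × P) = √(120.3495 × 120.1763) = 120.2629

120.26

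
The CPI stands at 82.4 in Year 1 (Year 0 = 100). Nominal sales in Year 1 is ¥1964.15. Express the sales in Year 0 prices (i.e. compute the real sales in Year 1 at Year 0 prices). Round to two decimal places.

2383.68

Real = Nominal ÷ (Index/100) = 1964.15 ÷ (82.4/100)
     = 1964.15 ÷ 0.824 = 2383.6772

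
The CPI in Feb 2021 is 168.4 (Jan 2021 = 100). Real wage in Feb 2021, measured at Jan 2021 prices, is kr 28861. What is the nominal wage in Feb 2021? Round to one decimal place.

48601.9

Nominal = Real × (Index/100) = 28861 × (168.4/100)
        = 28861 × 1.684 = 48601.9240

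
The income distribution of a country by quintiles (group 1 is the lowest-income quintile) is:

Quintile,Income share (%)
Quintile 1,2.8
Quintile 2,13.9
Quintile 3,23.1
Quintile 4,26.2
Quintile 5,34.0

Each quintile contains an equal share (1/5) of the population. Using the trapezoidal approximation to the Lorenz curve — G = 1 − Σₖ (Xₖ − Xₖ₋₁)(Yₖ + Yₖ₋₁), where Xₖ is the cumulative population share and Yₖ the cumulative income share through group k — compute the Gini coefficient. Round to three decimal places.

0.299

Cumulative income shares Yₖ: 0.0280, 0.1670, 0.3980, 0.6600, 1.0000
Σ (Xₖ−Xₖ₋₁)(Yₖ+Yₖ₋₁) = (1/5)(0.0280+0.0000) + (1/5)(0.1670+0.0280) + (1/5)(0.3980+0.1670) + (1/5)(0.6600+0.3980) + (1/5)(1.0000+0.6600)
  = 0.0056 + 0.0390 + 0.1130 + 0.2116 + 0.3320 = 0.7012
G = 1 − 0.7012 = 0.2988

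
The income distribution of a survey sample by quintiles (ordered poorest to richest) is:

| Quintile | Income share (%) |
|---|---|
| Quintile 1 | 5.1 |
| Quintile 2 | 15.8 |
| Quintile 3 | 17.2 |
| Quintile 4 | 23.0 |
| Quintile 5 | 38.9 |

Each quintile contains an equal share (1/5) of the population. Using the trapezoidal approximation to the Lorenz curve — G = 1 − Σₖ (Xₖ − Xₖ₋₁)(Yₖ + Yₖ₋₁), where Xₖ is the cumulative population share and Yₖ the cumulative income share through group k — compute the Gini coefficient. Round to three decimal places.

0.299

Cumulative income shares Yₖ: 0.0510, 0.2090, 0.3810, 0.6110, 1.0000
Σ (Xₖ−Xₖ₋₁)(Yₖ+Yₖ₋₁) = (1/5)(0.0510+0.0000) + (1/5)(0.2090+0.0510) + (1/5)(0.3810+0.2090) + (1/5)(0.6110+0.3810) + (1/5)(1.0000+0.6110)
  = 0.0102 + 0.0520 + 0.1180 + 0.1984 + 0.3222 = 0.7008
G = 1 − 0.7008 = 0.2992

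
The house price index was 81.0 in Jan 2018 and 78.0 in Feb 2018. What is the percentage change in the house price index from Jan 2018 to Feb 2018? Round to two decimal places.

-3.70%

Change = (78.0 − 81.0) / 81.0 × 100
       = -3.0 / 81.0 × 100 = -3.7037%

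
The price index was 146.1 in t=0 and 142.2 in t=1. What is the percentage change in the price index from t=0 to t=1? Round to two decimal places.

-2.67%

Change = (142.2 − 146.1) / 146.1 × 100
       = -3.9 / 146.1 × 100 = -2.6694%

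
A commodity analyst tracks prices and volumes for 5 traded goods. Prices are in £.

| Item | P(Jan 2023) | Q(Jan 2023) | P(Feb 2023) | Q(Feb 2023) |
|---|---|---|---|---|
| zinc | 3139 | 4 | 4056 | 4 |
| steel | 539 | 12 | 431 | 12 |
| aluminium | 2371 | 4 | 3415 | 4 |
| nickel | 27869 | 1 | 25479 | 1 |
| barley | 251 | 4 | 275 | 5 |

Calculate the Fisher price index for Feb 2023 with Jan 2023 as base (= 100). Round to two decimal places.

Laspeyres component (base-period weights):
ΣP(Feb 2023)Q(Jan 2023) = 4056×4 + 431×12 + 3415×4 + 25479×1 + 275×4 = 16224 + 5172 + 13660 + 25479 + 1100 = 61635
ΣP(Jan 2023)Q(Jan 2023) = 3139×4 + 539×12 + 2371×4 + 27869×1 + 251×4 = 12556 + 6468 + 9484 + 27869 + 1004 = 57381
L = 61635 / 57381 × 100 = 107.4136
Paasche component (current-period weights):
ΣP(Feb 2023)Q(Feb 2023) = 4056×4 + 431×12 + 3415×4 + 25479×1 + 275×5 = 16224 + 5172 + 13660 + 25479 + 1375 = 61910
ΣP(Jan 2023)Q(Feb 2023) = 3139×4 + 539×12 + 2371×4 + 27869×1 + 251×5 = 12556 + 6468 + 9484 + 27869 + 1255 = 57632
P = 61910 / 57632 × 100 = 107.4230
Fisher = √(L × P) = √(107.4136 × 107.4230) = 107.4183

107.42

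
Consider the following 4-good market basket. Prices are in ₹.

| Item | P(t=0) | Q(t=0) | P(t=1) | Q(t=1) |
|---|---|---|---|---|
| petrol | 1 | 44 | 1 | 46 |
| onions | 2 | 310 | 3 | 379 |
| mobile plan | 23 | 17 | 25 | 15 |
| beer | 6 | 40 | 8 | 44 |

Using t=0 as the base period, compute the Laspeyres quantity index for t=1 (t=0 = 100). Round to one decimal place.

109.1

Laspeyres quantity index uses base-period prices as weights.
ΣP(t=0)·Q(t=1) = 1×46 + 2×379 + 23×15 + 6×44 = 46 + 758 + 345 + 264 = 1413
ΣP(t=0)·Q(t=0) = 1×44 + 2×310 + 23×17 + 6×40 = 44 + 620 + 391 + 240 = 1295
Index = 1413 / 1295 × 100 = 109.1120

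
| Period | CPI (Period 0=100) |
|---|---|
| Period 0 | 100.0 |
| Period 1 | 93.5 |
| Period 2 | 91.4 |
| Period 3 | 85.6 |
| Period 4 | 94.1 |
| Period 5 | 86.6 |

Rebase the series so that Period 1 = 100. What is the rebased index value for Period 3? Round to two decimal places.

91.55

Rebased(Period 3) = 85.6 / 93.5 × 100 = 91.5508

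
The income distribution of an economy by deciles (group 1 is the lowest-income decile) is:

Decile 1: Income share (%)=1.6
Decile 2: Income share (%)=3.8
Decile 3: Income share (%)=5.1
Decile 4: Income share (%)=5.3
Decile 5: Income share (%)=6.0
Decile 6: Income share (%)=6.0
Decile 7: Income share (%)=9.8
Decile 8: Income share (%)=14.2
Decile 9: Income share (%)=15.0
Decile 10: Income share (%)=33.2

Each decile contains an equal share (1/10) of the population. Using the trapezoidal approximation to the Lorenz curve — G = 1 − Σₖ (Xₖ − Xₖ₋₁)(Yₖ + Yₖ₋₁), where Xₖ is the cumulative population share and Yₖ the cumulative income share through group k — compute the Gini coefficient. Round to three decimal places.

0.422

Cumulative income shares Yₖ: 0.0160, 0.0540, 0.1050, 0.1580, 0.2180, 0.2780, 0.3760, 0.5180, 0.6680, 1.0000
Σ (Xₖ−Xₖ₋₁)(Yₖ+Yₖ₋₁) = (1/10)(0.0160+0.0000) + (1/10)(0.0540+0.0160) + (1/10)(0.1050+0.0540) + (1/10)(0.1580+0.1050) + (1/10)(0.2180+0.1580) + (1/10)(0.2780+0.2180) + (1/10)(0.3760+0.2780) + (1/10)(0.5180+0.3760) + (1/10)(0.6680+0.5180) + (1/10)(1.0000+0.6680)
  = 0.0016 + 0.0070 + 0.0159 + 0.0263 + 0.0376 + 0.0496 + 0.0654 + 0.0894 + 0.1186 + 0.1668 = 0.5782
G = 1 − 0.5782 = 0.4218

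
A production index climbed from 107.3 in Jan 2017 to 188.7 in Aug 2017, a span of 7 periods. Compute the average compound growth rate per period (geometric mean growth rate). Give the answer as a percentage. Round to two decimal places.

8.40%

Growth factor = (188.7/107.3)^(1/7) = (1.758621)^(1/7) = 1.083988
Growth rate = 1.083988 − 1 = 0.083988 = 8.3988%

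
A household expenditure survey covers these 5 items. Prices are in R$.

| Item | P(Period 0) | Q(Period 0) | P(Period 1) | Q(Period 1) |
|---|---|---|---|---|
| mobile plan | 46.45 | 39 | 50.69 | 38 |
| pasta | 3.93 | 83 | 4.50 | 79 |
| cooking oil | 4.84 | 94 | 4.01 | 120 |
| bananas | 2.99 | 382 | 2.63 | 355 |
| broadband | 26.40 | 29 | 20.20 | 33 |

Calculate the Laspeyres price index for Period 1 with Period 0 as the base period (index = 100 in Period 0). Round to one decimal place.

95.9

Laspeyres price index uses base-period quantities as weights.
ΣP(Period 1)·Q(Period 0) = 50.69×39 + 4.50×83 + 4.01×94 + 2.63×382 + 20.20×29 = 1976.91 + 373.5 + 376.94 + 1004.66 + 585.8 = 4317.81
ΣP(Period 0)·Q(Period 0) = 46.45×39 + 3.93×83 + 4.84×94 + 2.99×382 + 26.40×29 = 1811.55 + 326.19 + 454.96 + 1142.18 + 765.6 = 4500.48
Index = 4317.81 / 4500.48 × 100 = 95.9411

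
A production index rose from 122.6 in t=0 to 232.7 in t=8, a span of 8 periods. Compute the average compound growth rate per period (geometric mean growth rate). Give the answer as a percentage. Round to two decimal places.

8.34%

Growth factor = (232.7/122.6)^(1/8) = (1.898042)^(1/8) = 1.083399
Growth rate = 1.083399 − 1 = 0.083399 = 8.3399%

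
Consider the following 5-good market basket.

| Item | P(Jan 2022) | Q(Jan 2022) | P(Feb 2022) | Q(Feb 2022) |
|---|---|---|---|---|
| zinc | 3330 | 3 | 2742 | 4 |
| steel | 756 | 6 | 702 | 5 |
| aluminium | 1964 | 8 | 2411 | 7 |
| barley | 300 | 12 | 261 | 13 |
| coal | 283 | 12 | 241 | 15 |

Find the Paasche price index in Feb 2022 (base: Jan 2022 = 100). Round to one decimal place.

98.4

Paasche price index uses current-period quantities as weights.
ΣP(Feb 2022)·Q(Feb 2022) = 2742×4 + 702×5 + 2411×7 + 261×13 + 241×15 = 10968 + 3510 + 16877 + 3393 + 3615 = 38363
ΣP(Jan 2022)·Q(Feb 2022) = 3330×4 + 756×5 + 1964×7 + 300×13 + 283×15 = 13320 + 3780 + 13748 + 3900 + 4245 = 38993
Index = 38363 / 38993 × 100 = 98.3843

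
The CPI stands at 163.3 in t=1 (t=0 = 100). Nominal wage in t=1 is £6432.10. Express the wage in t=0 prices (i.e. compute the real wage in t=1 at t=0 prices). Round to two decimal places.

Real = Nominal ÷ (Index/100) = 6432.10 ÷ (163.3/100)
     = 6432.10 ÷ 1.633 = 3938.8242

3938.82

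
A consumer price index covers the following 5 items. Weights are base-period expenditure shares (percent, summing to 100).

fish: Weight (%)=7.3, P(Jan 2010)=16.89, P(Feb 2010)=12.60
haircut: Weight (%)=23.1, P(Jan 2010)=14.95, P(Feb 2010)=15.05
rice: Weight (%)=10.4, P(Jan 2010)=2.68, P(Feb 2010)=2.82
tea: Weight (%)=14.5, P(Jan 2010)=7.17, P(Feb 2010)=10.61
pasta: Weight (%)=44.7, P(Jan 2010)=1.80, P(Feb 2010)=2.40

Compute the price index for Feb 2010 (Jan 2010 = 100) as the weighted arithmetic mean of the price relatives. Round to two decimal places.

120.70

fish: 7.3 × (12.60/16.89) = 7.3 × 0.746004 = 5.4458
haircut: 23.1 × (15.05/14.95) = 23.1 × 1.006689 = 23.2545
rice: 10.4 × (2.82/2.68) = 10.4 × 1.052239 = 10.9433
tea: 14.5 × (10.61/7.17) = 14.5 × 1.479777 = 21.4568
pasta: 44.7 × (2.40/1.80) = 44.7 × 1.333333 = 59.6000
Index = Σ wᵢ·(p₁ᵢ/p₀ᵢ) = 5.4458 + 23.2545 + 10.9433 + 21.4568 + 59.6000 = 120.7004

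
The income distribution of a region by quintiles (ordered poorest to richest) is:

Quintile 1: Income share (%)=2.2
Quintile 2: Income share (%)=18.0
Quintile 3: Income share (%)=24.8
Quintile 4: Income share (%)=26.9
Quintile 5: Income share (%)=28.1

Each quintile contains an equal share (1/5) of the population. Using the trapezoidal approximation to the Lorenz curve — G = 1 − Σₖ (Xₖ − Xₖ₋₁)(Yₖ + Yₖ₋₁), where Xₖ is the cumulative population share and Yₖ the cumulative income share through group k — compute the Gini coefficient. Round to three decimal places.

Cumulative income shares Yₖ: 0.0220, 0.2020, 0.4500, 0.7190, 1.0000
Σ (Xₖ−Xₖ₋₁)(Yₖ+Yₖ₋₁) = (1/5)(0.0220+0.0000) + (1/5)(0.2020+0.0220) + (1/5)(0.4500+0.2020) + (1/5)(0.7190+0.4500) + (1/5)(1.0000+0.7190)
  = 0.0044 + 0.0448 + 0.1304 + 0.2338 + 0.3438 = 0.7572
G = 1 − 0.7572 = 0.2428

0.243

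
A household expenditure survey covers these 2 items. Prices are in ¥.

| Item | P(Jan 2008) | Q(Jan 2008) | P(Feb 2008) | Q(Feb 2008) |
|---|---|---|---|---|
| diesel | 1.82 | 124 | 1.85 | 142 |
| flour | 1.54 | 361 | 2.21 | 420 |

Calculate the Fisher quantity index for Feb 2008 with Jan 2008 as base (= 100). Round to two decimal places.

115.88

Laspeyres component (base-period weights):
ΣP(Jan 2008)Q(Feb 2008) = 1.82×142 + 1.54×420 = 258.44 + 646.8 = 905.24
ΣP(Jan 2008)Q(Jan 2008) = 1.82×124 + 1.54×361 = 225.68 + 555.94 = 781.62
L = 905.24 / 781.62 × 100 = 115.8159
Paasche component (current-period weights):
ΣP(Feb 2008)Q(Feb 2008) = 1.85×142 + 2.21×420 = 262.7 + 928.2 = 1190.9
ΣP(Feb 2008)Q(Jan 2008) = 1.85×124 + 2.21×361 = 229.4 + 797.81 = 1027.21
P = 1190.9 / 1027.21 × 100 = 115.9354
Fisher = √(L × P) = √(115.8159 × 115.9354) = 115.8756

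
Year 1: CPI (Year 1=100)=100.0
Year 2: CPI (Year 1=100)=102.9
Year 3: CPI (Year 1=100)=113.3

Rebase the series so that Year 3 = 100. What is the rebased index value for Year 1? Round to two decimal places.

88.26

Rebased(Year 1) = 100.0 / 113.3 × 100 = 88.2613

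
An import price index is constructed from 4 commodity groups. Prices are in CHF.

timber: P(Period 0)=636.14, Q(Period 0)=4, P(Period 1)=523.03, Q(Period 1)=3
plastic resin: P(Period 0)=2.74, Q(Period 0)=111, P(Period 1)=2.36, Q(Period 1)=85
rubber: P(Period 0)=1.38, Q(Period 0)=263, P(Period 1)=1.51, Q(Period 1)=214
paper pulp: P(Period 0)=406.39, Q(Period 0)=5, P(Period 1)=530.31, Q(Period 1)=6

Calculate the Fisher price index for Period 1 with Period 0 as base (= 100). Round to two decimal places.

Laspeyres component (base-period weights):
ΣP(Period 1)Q(Period 0) = 523.03×4 + 2.36×111 + 1.51×263 + 530.31×5 = 2092.12 + 261.96 + 397.13 + 2651.55 = 5402.76
ΣP(Period 0)Q(Period 0) = 636.14×4 + 2.74×111 + 1.38×263 + 406.39×5 = 2544.56 + 304.14 + 362.94 + 2031.95 = 5243.59
L = 5402.76 / 5243.59 × 100 = 103.0355
Paasche component (current-period weights):
ΣP(Period 1)Q(Period 1) = 523.03×3 + 2.36×85 + 1.51×214 + 530.31×6 = 1569.09 + 200.6 + 323.14 + 3181.86 = 5274.69
ΣP(Period 0)Q(Period 1) = 636.14×3 + 2.74×85 + 1.38×214 + 406.39×6 = 1908.42 + 232.9 + 295.32 + 2438.34 = 4874.98
P = 5274.69 / 4874.98 × 100 = 108.1992
Fisher = √(L × P) = √(103.0355 × 108.1992) = 105.5858

105.59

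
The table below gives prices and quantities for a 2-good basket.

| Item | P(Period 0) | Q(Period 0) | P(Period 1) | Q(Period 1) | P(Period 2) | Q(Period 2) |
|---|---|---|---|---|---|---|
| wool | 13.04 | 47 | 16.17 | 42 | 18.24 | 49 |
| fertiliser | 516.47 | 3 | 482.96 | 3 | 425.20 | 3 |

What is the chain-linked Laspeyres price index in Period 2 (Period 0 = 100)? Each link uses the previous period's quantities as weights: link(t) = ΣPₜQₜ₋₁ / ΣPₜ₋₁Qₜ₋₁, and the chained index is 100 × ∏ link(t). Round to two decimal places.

Link Period 0→Period 1:
ΣP(Period 1)Q(Period 0) = 16.17×47 + 482.96×3 = 759.99 + 1448.88 = 2208.87
ΣP(Period 0)Q(Period 0) = 13.04×47 + 516.47×3 = 612.88 + 1549.41 = 2162.29
link = 2208.87/2162.29 = 1.021542
Link Period 1→Period 2:
ΣP(Period 2)Q(Period 1) = 18.24×42 + 425.20×3 = 766.08 + 1275.6 = 2041.68
ΣP(Period 1)Q(Period 1) = 16.17×42 + 482.96×3 = 679.14 + 1448.88 = 2128.02
link = 2041.68/2128.02 = 0.959427
Chained index = 100 × 1.021542 × 0.959427 = 98.0095

98.01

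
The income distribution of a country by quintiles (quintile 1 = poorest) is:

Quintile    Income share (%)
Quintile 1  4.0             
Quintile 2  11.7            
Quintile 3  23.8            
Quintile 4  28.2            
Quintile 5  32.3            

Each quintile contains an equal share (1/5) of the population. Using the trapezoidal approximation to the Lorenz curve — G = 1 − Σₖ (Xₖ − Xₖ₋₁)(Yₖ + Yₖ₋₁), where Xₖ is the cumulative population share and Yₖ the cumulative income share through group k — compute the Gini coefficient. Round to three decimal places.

Cumulative income shares Yₖ: 0.0400, 0.1570, 0.3950, 0.6770, 1.0000
Σ (Xₖ−Xₖ₋₁)(Yₖ+Yₖ₋₁) = (1/5)(0.0400+0.0000) + (1/5)(0.1570+0.0400) + (1/5)(0.3950+0.1570) + (1/5)(0.6770+0.3950) + (1/5)(1.0000+0.6770)
  = 0.0080 + 0.0394 + 0.1104 + 0.2144 + 0.3354 = 0.7076
G = 1 − 0.7076 = 0.2924

0.292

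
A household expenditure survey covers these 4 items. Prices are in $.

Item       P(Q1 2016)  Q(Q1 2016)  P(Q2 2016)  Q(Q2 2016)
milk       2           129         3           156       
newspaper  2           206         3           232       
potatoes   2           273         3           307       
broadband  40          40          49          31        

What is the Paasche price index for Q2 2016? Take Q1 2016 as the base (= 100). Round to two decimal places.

137.03

Paasche price index uses current-period quantities as weights.
ΣP(Q2 2016)·Q(Q2 2016) = 3×156 + 3×232 + 3×307 + 49×31 = 468 + 696 + 921 + 1519 = 3604
ΣP(Q1 2016)·Q(Q2 2016) = 2×156 + 2×232 + 2×307 + 40×31 = 312 + 464 + 614 + 1240 = 2630
Index = 3604 / 2630 × 100 = 137.0342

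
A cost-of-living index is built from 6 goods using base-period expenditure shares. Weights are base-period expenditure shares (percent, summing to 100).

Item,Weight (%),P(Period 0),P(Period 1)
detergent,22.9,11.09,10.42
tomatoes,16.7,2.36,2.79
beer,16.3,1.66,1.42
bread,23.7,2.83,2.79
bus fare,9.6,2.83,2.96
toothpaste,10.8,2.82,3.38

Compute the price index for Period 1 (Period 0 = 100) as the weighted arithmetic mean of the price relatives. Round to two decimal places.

101.55

detergent: 22.9 × (10.42/11.09) = 22.9 × 0.939585 = 21.5165
tomatoes: 16.7 × (2.79/2.36) = 16.7 × 1.182203 = 19.7428
beer: 16.3 × (1.42/1.66) = 16.3 × 0.855422 = 13.9434
bread: 23.7 × (2.79/2.83) = 23.7 × 0.985866 = 23.3650
bus fare: 9.6 × (2.96/2.83) = 9.6 × 1.045936 = 10.0410
toothpaste: 10.8 × (3.38/2.82) = 10.8 × 1.198582 = 12.9447
Index = Σ wᵢ·(p₁ᵢ/p₀ᵢ) = 21.5165 + 19.7428 + 13.9434 + 23.3650 + 10.0410 + 12.9447 = 101.5534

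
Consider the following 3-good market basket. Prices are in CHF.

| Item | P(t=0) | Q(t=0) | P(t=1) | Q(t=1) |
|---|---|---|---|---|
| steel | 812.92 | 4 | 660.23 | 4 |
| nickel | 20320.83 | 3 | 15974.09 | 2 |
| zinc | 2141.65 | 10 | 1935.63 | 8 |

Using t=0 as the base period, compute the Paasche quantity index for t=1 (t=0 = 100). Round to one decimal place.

Paasche quantity index uses current-period prices as weights.
ΣP(t=1)·Q(t=1) = 660.23×4 + 15974.09×2 + 1935.63×8 = 2640.92 + 31948.18 + 15485.04 = 50074.14
ΣP(t=1)·Q(t=0) = 660.23×4 + 15974.09×3 + 1935.63×10 = 2640.92 + 47922.27 + 19356.3 = 69919.49
Index = 50074.14 / 69919.49 × 100 = 71.6169

71.6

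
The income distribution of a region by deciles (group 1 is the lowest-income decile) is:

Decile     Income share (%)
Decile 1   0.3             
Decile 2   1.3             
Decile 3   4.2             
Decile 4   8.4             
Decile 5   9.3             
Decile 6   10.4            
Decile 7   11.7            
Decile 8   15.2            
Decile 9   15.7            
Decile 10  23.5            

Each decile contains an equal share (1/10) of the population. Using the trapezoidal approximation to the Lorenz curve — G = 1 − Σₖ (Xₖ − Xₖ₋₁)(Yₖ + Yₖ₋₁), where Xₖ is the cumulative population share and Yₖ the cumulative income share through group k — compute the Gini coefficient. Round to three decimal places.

Cumulative income shares Yₖ: 0.0030, 0.0160, 0.0580, 0.1420, 0.2350, 0.3390, 0.4560, 0.6080, 0.7650, 1.0000
Σ (Xₖ−Xₖ₋₁)(Yₖ+Yₖ₋₁) = (1/10)(0.0030+0.0000) + (1/10)(0.0160+0.0030) + (1/10)(0.0580+0.0160) + (1/10)(0.1420+0.0580) + (1/10)(0.2350+0.1420) + (1/10)(0.3390+0.2350) + (1/10)(0.4560+0.3390) + (1/10)(0.6080+0.4560) + (1/10)(0.7650+0.6080) + (1/10)(1.0000+0.7650)
  = 0.0003 + 0.0019 + 0.0074 + 0.0200 + 0.0377 + 0.0574 + 0.0795 + 0.1064 + 0.1373 + 0.1765 = 0.6244
G = 1 − 0.6244 = 0.3756

0.376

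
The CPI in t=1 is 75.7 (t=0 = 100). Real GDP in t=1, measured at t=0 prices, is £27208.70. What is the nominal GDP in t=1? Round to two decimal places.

20596.99

Nominal = Real × (Index/100) = 27208.70 × (75.7/100)
        = 27208.70 × 0.757 = 20596.9859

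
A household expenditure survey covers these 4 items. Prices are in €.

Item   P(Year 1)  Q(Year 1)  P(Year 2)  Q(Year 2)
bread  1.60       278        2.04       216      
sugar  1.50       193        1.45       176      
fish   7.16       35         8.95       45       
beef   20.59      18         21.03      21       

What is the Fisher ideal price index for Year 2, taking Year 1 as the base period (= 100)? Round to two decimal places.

113.21

Laspeyres component (base-period weights):
ΣP(Year 2)Q(Year 1) = 2.04×278 + 1.45×193 + 8.95×35 + 21.03×18 = 567.12 + 279.85 + 313.25 + 378.54 = 1538.76
ΣP(Year 1)Q(Year 1) = 1.60×278 + 1.50×193 + 7.16×35 + 20.59×18 = 444.8 + 289.5 + 250.6 + 370.62 = 1355.52
L = 1538.76 / 1355.52 × 100 = 113.5181
Paasche component (current-period weights):
ΣP(Year 2)Q(Year 2) = 2.04×216 + 1.45×176 + 8.95×45 + 21.03×21 = 440.64 + 255.2 + 402.75 + 441.63 = 1540.22
ΣP(Year 1)Q(Year 2) = 1.60×216 + 1.50×176 + 7.16×45 + 20.59×21 = 345.6 + 264 + 322.2 + 432.39 = 1364.19
P = 1540.22 / 1364.19 × 100 = 112.9036
Fisher = √(L × P) = √(113.5181 × 112.9036) = 113.2104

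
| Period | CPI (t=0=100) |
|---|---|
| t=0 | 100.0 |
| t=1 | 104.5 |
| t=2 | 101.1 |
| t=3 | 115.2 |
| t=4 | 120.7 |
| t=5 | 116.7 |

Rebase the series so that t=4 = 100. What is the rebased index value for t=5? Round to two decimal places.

96.69

Rebased(t=5) = 116.7 / 120.7 × 100 = 96.6860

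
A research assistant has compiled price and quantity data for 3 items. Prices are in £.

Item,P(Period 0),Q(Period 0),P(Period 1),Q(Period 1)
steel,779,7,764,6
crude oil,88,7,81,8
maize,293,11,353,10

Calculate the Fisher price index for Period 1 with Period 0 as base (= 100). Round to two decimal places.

Laspeyres component (base-period weights):
ΣP(Period 1)Q(Period 0) = 764×7 + 81×7 + 353×11 = 5348 + 567 + 3883 = 9798
ΣP(Period 0)Q(Period 0) = 779×7 + 88×7 + 293×11 = 5453 + 616 + 3223 = 9292
L = 9798 / 9292 × 100 = 105.4455
Paasche component (current-period weights):
ΣP(Period 1)Q(Period 1) = 764×6 + 81×8 + 353×10 = 4584 + 648 + 3530 = 8762
ΣP(Period 0)Q(Period 1) = 779×6 + 88×8 + 293×10 = 4674 + 704 + 2930 = 8308
P = 8762 / 8308 × 100 = 105.4646
Fisher = √(L × P) = √(105.4455 × 105.4646) = 105.4551

105.46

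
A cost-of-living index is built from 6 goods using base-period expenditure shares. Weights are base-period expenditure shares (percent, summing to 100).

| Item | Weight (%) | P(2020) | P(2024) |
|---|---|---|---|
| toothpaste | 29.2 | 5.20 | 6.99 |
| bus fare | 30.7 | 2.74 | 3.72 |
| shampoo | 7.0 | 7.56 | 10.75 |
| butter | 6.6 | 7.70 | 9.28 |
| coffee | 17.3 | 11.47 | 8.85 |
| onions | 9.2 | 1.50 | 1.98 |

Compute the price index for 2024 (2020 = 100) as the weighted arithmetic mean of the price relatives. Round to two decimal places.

124.33

toothpaste: 29.2 × (6.99/5.20) = 29.2 × 1.344231 = 39.2515
bus fare: 30.7 × (3.72/2.74) = 30.7 × 1.357664 = 41.6803
shampoo: 7.0 × (10.75/7.56) = 7.0 × 1.421958 = 9.9537
butter: 6.6 × (9.28/7.70) = 6.6 × 1.205195 = 7.9543
coffee: 17.3 × (8.85/11.47) = 17.3 × 0.771578 = 13.3483
onions: 9.2 × (1.98/1.50) = 9.2 × 1.320000 = 12.1440
Index = Σ wᵢ·(p₁ᵢ/p₀ᵢ) = 39.2515 + 41.6803 + 9.9537 + 7.9543 + 13.3483 + 12.1440 = 124.3321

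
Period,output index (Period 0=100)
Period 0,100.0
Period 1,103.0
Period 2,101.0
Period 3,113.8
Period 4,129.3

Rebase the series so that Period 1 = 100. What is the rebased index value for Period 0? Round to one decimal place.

Rebased(Period 0) = 100.0 / 103.0 × 100 = 97.0874

97.1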